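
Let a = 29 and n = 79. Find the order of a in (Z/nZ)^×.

78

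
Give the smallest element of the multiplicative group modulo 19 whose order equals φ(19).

2

φ(19) = 19 − 1 = 18 = 2 · 3^2.
g is a primitive root iff g^(18/q) ≢ 1 (mod 19) for each prime q ∈ {2, 3}.
g = 2: 2^9 ≡ 18; 2^6 ≡ 7 — none is 1, so 2 is a primitive root.
Hence the least primitive root of 19 is 2.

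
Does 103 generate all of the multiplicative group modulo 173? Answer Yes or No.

Yes

φ(173) = 173 − 1 = 172 = 2^2 · 43.
An element g generates (Z/173Z)^× iff g^(172/q) ≢ 1 (mod 173) for each prime q ∈ {2, 43}.
103^86 ≡ 172 (mod 173)  [q = 2: ≢ 1 ✓]
103^4 ≡ 22 (mod 173)  [q = 43: ≢ 1 ✓]
Every test exponent gives a nontrivial residue, hence 103 generates the full group.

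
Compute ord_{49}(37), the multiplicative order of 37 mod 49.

The order of 37 must divide φ(49) = φ(7^2) = 7·(7−1) = 42 = 2 · 3 · 7.
Divisors of 42: 1, 2, 3, 6, 7, 14, 21, 42.
Compute 37^d (mod 49) for the divisors d until we hit 1:
37^1 ≡ 37 (mod 49)
37^2 ≡ 46 (mod 49)
37^3 ≡ 36 (mod 49)
37^6 ≡ 22 (mod 49)
37^7 ≡ 30 (mod 49)
37^14 ≡ 18 (mod 49)
37^21 ≡ 1 (mod 49) ✓
So ord_49(37) = 21.

21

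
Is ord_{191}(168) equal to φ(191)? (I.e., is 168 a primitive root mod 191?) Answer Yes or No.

Yes

φ(191) = 191 − 1 = 190 = 2 · 5 · 19.
Test 168^(190/q) mod 191 for each prime factor q of 190:
168^95 ≡ 190 (mod 191)  [q = 2: ≢ 1 ✓]
168^38 ≡ 49 (mod 191)  [q = 5: ≢ 1 ✓]
168^10 ≡ 52 (mod 191)  [q = 19: ≢ 1 ✓]
All checks pass, so 168 has order 190 and is a primitive root modulo 191.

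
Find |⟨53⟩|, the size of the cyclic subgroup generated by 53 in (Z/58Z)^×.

By Lagrange's theorem, ord_58(53) divides φ(58) = φ(2)·φ(29) = 1·28 = 28 = 2^2 · 7.
Divisors of 28: 1, 2, 4, 7, 14, 28.
Check 53^d mod 58 for each divisor in increasing order:
53^1 ≡ 53 (mod 58)
53^2 ≡ 25 (mod 58)
53^4 ≡ 45 (mod 58)
53^7 ≡ 1 (mod 58) ✓
Therefore the multiplicative order of 53 modulo 58 is 7.

7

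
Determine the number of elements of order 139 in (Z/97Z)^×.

0

φ(97) = 97 − 1 = 96 = 2^5 · 3.
(Z/97Z)^× is cyclic (|G| = 96); a cyclic group of order m has exactly φ(d) elements of each order d | m, and none otherwise.
Here 96 is not a multiple of 139, so there are no elements of order 139.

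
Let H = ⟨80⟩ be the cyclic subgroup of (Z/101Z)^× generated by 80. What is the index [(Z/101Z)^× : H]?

4

By Lagrange's theorem, ord_101(80) divides φ(101) = 101 − 1 = 100 = 2^2 · 5^2.
Divisors of 100: 1, 2, 4, 5, 10, 20, 25, 50, 100.
Compute 80^d (mod 101) for the divisors d until we hit 1:
80^1 ≡ 80
80^2 ≡ 37
80^4 ≡ 56
80^5 ≡ 36
80^10 ≡ 84
80^20 ≡ 87
80^25 ≡ 1
So ord_101(80) = 25, hence |⟨80⟩| = 25.
Index = |(Z/101Z)^×| / |⟨80⟩| = 100 / 25 = 4.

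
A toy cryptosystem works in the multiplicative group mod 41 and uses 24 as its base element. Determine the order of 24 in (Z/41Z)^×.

The order of 24 must divide φ(41) = 41 − 1 = 40 = 2^3 · 5.
Divisors of 40: 1, 2, 4, 5, 8, 10, 20, 40.
Test each divisor d:
24^1 ≡ 24
24^2 ≡ 2
24^4 ≡ 4
24^5 ≡ 14
24^8 ≡ 16
24^10 ≡ 32
24^20 ≡ 40
24^40 ≡ 1
So ord_41(24) = 40.

40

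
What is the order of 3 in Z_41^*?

The order of 3 must divide φ(41) = 41 − 1 = 40 = 2^3 · 5.
Divisors of 40: 1, 2, 4, 5, 8, 10, 20, 40.
Check 3^d mod 41 for each divisor in increasing order:
3^1 ≡ 3 (mod 41)
3^2 ≡ 9 (mod 41)
3^4 ≡ 40 (mod 41)
3^5 ≡ 38 (mod 41)
3^8 ≡ 1 (mod 41) ✓
So ord_41(3) = 8.

8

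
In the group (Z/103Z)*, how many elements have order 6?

φ(103) = 103 − 1 = 102 = 2 · 3 · 17.
Since (Z/103Z)^× is cyclic of order 102, the number of elements of order d is φ(d) when d | 102 and 0 otherwise.
6 = 2 · 3 divides 102, and φ(6) = 2.

2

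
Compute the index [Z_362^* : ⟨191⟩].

1

Since 191 ∈ (Z/362Z)^×, its order divides φ(362) = φ(2)·φ(181) = 1·180 = 180 = 2^2 · 3^2 · 5.
Divisors of 180: 1, 2, 3, 4, 5, 6, 9, 10, 12, 15, 18, 20, 30, 36, 45, 60, 90, 180.
Check 191^d mod 362 for each divisor in increasing order:
191^1 ≡ 191
191^2 ≡ 281
191^3 ≡ 95
191^4 ≡ 45
191^5 ≡ 269
191^6 ≡ 337
191^9 ≡ 159
191^10 ≡ 323
191^12 ≡ 263
191^15 ≡ 7
191^18 ≡ 303
191^20 ≡ 73
191^30 ≡ 49
191^36 ≡ 223
191^45 ≡ 343
191^60 ≡ 229
191^90 ≡ 361
191^180 ≡ 1
Thus |⟨191⟩| = ord(191) = 180.
[(Z/362Z)^× : ⟨191⟩] = 180/180 = 1.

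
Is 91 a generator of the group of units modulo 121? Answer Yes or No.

No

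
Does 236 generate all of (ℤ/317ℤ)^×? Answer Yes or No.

No

φ(317) = 317 − 1 = 316 = 2^2 · 79.
An element g generates (Z/317Z)^× iff g^(316/q) ≢ 1 (mod 317) for each prime q ∈ {2, 79}.
236^158 ≡ 1 (mod 317)  [q = 2: ≡ 1 ✗]
236^4 ≡ 23 (mod 317)  [q = 79: ≢ 1 ✓]
236^158 ≡ 1 shows ord(236) | 158, strictly less than φ(317); not a primitive root.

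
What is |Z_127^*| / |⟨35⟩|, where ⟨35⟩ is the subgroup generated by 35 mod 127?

2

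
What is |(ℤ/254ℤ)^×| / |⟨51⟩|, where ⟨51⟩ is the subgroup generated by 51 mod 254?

Since 51 ∈ (Z/254Z)^×, its order divides φ(254) = φ(2)·φ(127) = 1·126 = 126 = 2 · 3^2 · 7.
Divisors of 126: 1, 2, 3, 6, 7, 9, 14, 18, 21, 42, 63, 126.
Test each divisor d:
51^1 ≡ 51 (mod 254)
51^2 ≡ 61 (mod 254)
51^3 ≡ 63 (mod 254)
51^6 ≡ 159 (mod 254)
51^7 ≡ 235 (mod 254)
51^9 ≡ 111 (mod 254)
51^14 ≡ 107 (mod 254)
51^18 ≡ 129 (mod 254)
51^21 ≡ 253 (mod 254)
51^42 ≡ 1 (mod 254) ✓
So ord_254(51) = 42, hence |⟨51⟩| = 42.
The index is φ(254) / ord(51) = 126 / 42 = 3.

3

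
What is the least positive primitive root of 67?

2

φ(67) = 67 − 1 = 66 = 2 · 3 · 11.
g is a primitive root iff g^(66/q) ≢ 1 (mod 67) for each prime q ∈ {2, 3, 11}.
g = 2: 2^33 ≡ 66; 2^22 ≡ 37; 2^6 ≡ 64 — none is 1, so 2 is a primitive root.
The smallest primitive root modulo 67 is 2.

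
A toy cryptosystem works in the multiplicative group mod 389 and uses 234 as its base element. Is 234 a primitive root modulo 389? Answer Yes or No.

Yes

φ(389) = 389 − 1 = 388 = 2^2 · 97.
Test 234^(388/q) mod 389 for each prime factor q of 388:
234^194 ≡ 388 (mod 389)  [q = 2: ≢ 1 ✓]
234^4 ≡ 91 (mod 389)  [q = 97: ≢ 1 ✓]
None equal 1, so ord_389(234) = 388: 234 is a primitive root.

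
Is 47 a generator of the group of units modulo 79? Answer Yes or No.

Yes

φ(79) = 79 − 1 = 78 = 2 · 3 · 13.
Test 47^(78/q) mod 79 for each prime factor q of 78:
47^39 ≡ 78 (mod 79)  [q = 2: ≢ 1 ✓]
47^26 ≡ 55 (mod 79)  [q = 3: ≢ 1 ✓]
47^6 ≡ 52 (mod 79)  [q = 13: ≢ 1 ✓]
None equal 1, so ord_79(47) = 78: 47 is a primitive root.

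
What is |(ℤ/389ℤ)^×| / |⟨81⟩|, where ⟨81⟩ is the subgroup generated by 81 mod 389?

4

The order of 81 must divide φ(389) = 389 − 1 = 388 = 2^2 · 97.
Divisors of 388: 1, 2, 4, 97, 194, 388.
Compute 81^d (mod 389) for the divisors d until we hit 1:
81^1 ≡ 81 (mod 389)
81^2 ≡ 337 (mod 389)
81^4 ≡ 370 (mod 389)
81^97 ≡ 1 (mod 389) ✓
The order of 81 is 97, so the subgroup it generates has 97 elements.
Index = |(Z/389Z)^×| / |⟨81⟩| = 388 / 97 = 4.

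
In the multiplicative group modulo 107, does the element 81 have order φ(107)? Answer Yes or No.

φ(107) = 107 − 1 = 106 = 2 · 53.
An element g generates (Z/107Z)^× iff g^(106/q) ≢ 1 (mod 107) for each prime q ∈ {2, 53}.
81^53 ≡ 1 (mod 107)  [q = 2: ≡ 1 ✗]
81^2 ≡ 34 (mod 107)  [q = 53: ≢ 1 ✓]
81^53 ≡ 1 shows ord(81) | 53, strictly less than φ(107); not a primitive root.

No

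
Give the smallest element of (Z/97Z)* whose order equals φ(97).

φ(97) = 97 − 1 = 96 = 2^5 · 3.
Test candidates g = 2, 3, … against the prime factors q ∈ {2, 3} of φ(97): g is a generator iff g^(96/q) ≢ 1 for every such q.
g = 2: 2^48 ≡ 1 — hits 1, so not a primitive root.
g = 3: 3^48 ≡ 1 — hits 1, so not a primitive root.
g = 4: 4^48 ≡ 1 — hits 1, so not a primitive root.
g = 5: 5^48 ≡ 96; 5^32 ≡ 35 — none is 1, so 5 is a primitive root.
Hence the least primitive root of 97 is 5.

5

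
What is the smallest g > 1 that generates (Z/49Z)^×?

3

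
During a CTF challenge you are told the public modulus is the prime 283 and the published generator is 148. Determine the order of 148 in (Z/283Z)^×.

282

Since 148 ∈ (Z/283Z)^×, its order divides φ(283) = 283 − 1 = 282 = 2 · 3 · 47.
Divisors of 282: 1, 2, 3, 6, 47, 94, 141, 282.
Test each divisor d:
148^1 ≡ 148 (mod 283)
148^2 ≡ 113 (mod 283)
148^3 ≡ 27 (mod 283)
148^6 ≡ 163 (mod 283)
148^47 ≡ 45 (mod 283)
148^94 ≡ 44 (mod 283)
148^141 ≡ 282 (mod 283)
148^282 ≡ 1 (mod 283) ✓
Therefore the multiplicative order of 148 modulo 283 is 282.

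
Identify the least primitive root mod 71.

7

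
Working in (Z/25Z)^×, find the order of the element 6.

Since 6 ∈ (Z/25Z)^×, its order divides φ(25) = φ(5^2) = 5·(5−1) = 20 = 2^2 · 5.
Divisors of 20: 1, 2, 4, 5, 10, 20.
Test each divisor d:
6^1 ≡ 6 (mod 25)
6^2 ≡ 11 (mod 25)
6^4 ≡ 21 (mod 25)
6^5 ≡ 1 (mod 25) ✓
Therefore the multiplicative order of 6 modulo 25 is 5.

5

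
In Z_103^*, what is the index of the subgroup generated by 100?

6

ord(100) | φ(103) = 103 − 1 = 102 = 2 · 3 · 17.
Divisors of 102: 1, 2, 3, 6, 17, 34, 51, 102.
Test each divisor d:
100^1 ≡ 100 (mod 103)
100^2 ≡ 9 (mod 103)
100^3 ≡ 76 (mod 103)
100^6 ≡ 8 (mod 103)
100^17 ≡ 1 (mod 103) ✓
The order of 100 is 17, so the subgroup it generates has 17 elements.
The index is φ(103) / ord(100) = 102 / 17 = 6.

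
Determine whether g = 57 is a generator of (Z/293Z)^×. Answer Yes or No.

No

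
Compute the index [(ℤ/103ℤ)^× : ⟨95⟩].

The order of 95 must divide φ(103) = 103 − 1 = 102 = 2 · 3 · 17.
Divisors of 102: 1, 2, 3, 6, 17, 34, 51, 102.
Compute 95^d (mod 103) for the divisors d until we hit 1:
95^1 ≡ 95 (mod 103)
95^2 ≡ 64 (mod 103)
95^3 ≡ 3 (mod 103)
95^6 ≡ 9 (mod 103)
95^17 ≡ 102 (mod 103)
95^34 ≡ 1 (mod 103) ✓
So ord_103(95) = 34, hence |⟨95⟩| = 34.
[(Z/103Z)^× : ⟨95⟩] = 102/34 = 3.

3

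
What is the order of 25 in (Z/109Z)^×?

27

ord(25) | φ(109) = 109 − 1 = 108 = 2^2 · 3^3.
Divisors of 108: 1, 2, 3, 4, 6, 9, 12, 18, 27, 36, 54, 108.
Evaluate successive powers at the divisors of 108:
25^1 ≡ 25
25^2 ≡ 80
25^3 ≡ 38
25^4 ≡ 78
25^6 ≡ 27
25^9 ≡ 45
25^12 ≡ 75
25^18 ≡ 63
25^27 ≡ 1
So ord_109(25) = 27.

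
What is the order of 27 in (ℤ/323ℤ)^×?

48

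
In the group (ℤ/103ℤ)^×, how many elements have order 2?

1

φ(103) = 103 − 1 = 102 = 2 · 3 · 17.
(Z/103Z)^× is cyclic (|G| = 102); a cyclic group of order m has exactly φ(d) elements of each order d | m, and none otherwise.
2 | 102, and φ(2) = 2 − 1 = 1.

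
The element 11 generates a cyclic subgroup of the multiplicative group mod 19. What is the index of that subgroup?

The order of 11 must divide φ(19) = 19 − 1 = 18 = 2 · 3^2.
Divisors of 18: 1, 2, 3, 6, 9, 18.
Compute 11^d (mod 19) for the divisors d until we hit 1:
11^1 ≡ 11 (mod 19)
11^2 ≡ 7 (mod 19)
11^3 ≡ 1 (mod 19) ✓
The order of 11 is 3, so the subgroup it generates has 3 elements.
The index is φ(19) / ord(11) = 18 / 3 = 6.

6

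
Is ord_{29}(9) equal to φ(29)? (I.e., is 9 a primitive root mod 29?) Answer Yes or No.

No

φ(29) = 29 − 1 = 28 = 2^2 · 7.
9 is a primitive root mod 29 iff 9^(φ(29)/q) ≢ 1 for every prime q | φ(29), i.e. q ∈ {2, 7}.
9^14 ≡ 1 (mod 29)  [q = 2: ≡ 1 ✗]
9^4 ≡ 7 (mod 29)  [q = 7: ≢ 1 ✓]
Since 9^14 ≡ 1, the order of 9 divides 14 < 28, so 9 is not a primitive root.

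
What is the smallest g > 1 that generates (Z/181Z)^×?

φ(181) = 181 − 1 = 180 = 2^2 · 3^2 · 5.
Test candidates g = 2, 3, … against the prime factors q ∈ {2, 3, 5} of φ(181): g is a generator iff g^(180/q) ≢ 1 for every such q.
g = 2: 2^90 ≡ 180; 2^60 ≡ 48; 2^36 ≡ 59 — none is 1, so 2 is a primitive root.
Hence the least primitive root of 181 is 2.

2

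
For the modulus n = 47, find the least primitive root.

5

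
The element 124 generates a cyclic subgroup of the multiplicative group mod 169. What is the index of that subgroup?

1

By Lagrange's theorem, ord_169(124) divides φ(169) = φ(13^2) = 13·(13−1) = 156 = 2^2 · 3 · 13.
Divisors of 156: 1, 2, 3, 4, 6, 12, 13, 26, 39, 52, 78, 156.
Check 124^d mod 169 for each divisor in increasing order:
124^1 ≡ 124 (mod 169)
124^2 ≡ 166 (mod 169)
124^3 ≡ 135 (mod 169)
124^4 ≡ 9 (mod 169)
124^6 ≡ 142 (mod 169)
124^12 ≡ 53 (mod 169)
124^13 ≡ 150 (mod 169)
124^26 ≡ 23 (mod 169)
124^39 ≡ 70 (mod 169)
124^52 ≡ 22 (mod 169)
124^78 ≡ 168 (mod 169)
124^156 ≡ 1 (mod 169) ✓
The order of 124 is 156, so the subgroup it generates has 156 elements.
[(Z/169Z)^× : ⟨124⟩] = 156/156 = 1.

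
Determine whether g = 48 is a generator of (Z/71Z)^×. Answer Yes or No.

No

φ(71) = 71 − 1 = 70 = 2 · 5 · 7.
Test 48^(70/q) mod 71 for each prime factor q of 70:
48^35 ≡ 1 (mod 71)  [q = 2: ≡ 1 ✗]
48^14 ≡ 1 (mod 71)  [q = 5: ≡ 1 ✗]
48^10 ≡ 45 (mod 71)  [q = 7: ≢ 1 ✓]
Since 48^35 ≡ 1, the order of 48 divides 35 < 70, so 48 is not a primitive root.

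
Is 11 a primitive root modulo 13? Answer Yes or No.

Yes

φ(13) = 13 − 1 = 12 = 2^2 · 3.
Test 11^(12/q) mod 13 for each prime factor q of 12:
11^6 ≡ 12 (mod 13)  [q = 2: ≢ 1 ✓]
11^4 ≡ 3 (mod 13)  [q = 3: ≢ 1 ✓]
All checks pass, so 11 has order 12 and is a primitive root modulo 13.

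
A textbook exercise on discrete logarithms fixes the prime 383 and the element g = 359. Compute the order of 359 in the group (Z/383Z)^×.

Since 359 ∈ (Z/383Z)^×, its order divides φ(383) = 383 − 1 = 382 = 2 · 191.
Divisors of 382: 1, 2, 191, 382.
Evaluate successive powers at the divisors of 382:
359^1 ≡ 359 (mod 383)
359^2 ≡ 193 (mod 383)
359^191 ≡ 382 (mod 383)
359^382 ≡ 1 (mod 383) ✓
So ord_383(359) = 382.

382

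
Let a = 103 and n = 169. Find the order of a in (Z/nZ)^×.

ord(103) | φ(169) = φ(13^2) = 13·(13−1) = 156 = 2^2 · 3 · 13.
Divisors of 156: 1, 2, 3, 4, 6, 12, 13, 26, 39, 52, 78, 156.
Test each divisor d:
103^1 ≡ 103 (mod 169)
103^2 ≡ 131 (mod 169)
103^3 ≡ 142 (mod 169)
103^4 ≡ 92 (mod 169)
103^6 ≡ 53 (mod 169)
103^12 ≡ 105 (mod 169)
103^13 ≡ 168 (mod 169)
103^26 ≡ 1 (mod 169) ✓
The smallest such exponent is 26, so the order of 103 is 26.

26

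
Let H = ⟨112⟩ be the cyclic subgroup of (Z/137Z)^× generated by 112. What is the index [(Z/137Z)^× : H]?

2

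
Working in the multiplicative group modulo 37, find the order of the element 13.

36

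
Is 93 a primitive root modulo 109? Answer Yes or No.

No

φ(109) = 109 − 1 = 108 = 2^2 · 3^3.
It suffices to check that the order of 93 is not a proper divisor of 108: compute 93^(108/q) for q ∈ {2, 3}.
93^54 ≡ 1 (mod 109)  [q = 2: ≡ 1 ✗]
93^36 ≡ 1 (mod 109)  [q = 3: ≡ 1 ✗]
The check at q = 2 fails, so 93 generates a proper subgroup.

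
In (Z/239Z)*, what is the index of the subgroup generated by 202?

2

The order of 202 must divide φ(239) = 239 − 1 = 238 = 2 · 7 · 17.
Divisors of 238: 1, 2, 7, 14, 17, 34, 119, 238.
Check 202^d mod 239 for each divisor in increasing order:
202^1 ≡ 202
202^2 ≡ 174
202^7 ≡ 40
202^14 ≡ 166
202^17 ≡ 100
202^34 ≡ 201
202^119 ≡ 1
So ord_239(202) = 119, hence |⟨202⟩| = 119.
Index = |(Z/239Z)^×| / |⟨202⟩| = 238 / 119 = 2.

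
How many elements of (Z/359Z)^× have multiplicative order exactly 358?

φ(359) = 359 − 1 = 358 = 2 · 179.
In a cyclic group of order 358, there are φ(d) elements of order d for each divisor d of 358, and zero for non-divisors.
358 = 2 · 179 divides 358, and φ(358) = 178.

178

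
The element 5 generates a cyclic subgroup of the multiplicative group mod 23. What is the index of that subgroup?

The order of 5 must divide φ(23) = 23 − 1 = 22 = 2 · 11.
Divisors of 22: 1, 2, 11, 22.
Test each divisor d:
5^1 ≡ 5 (mod 23)
5^2 ≡ 2 (mod 23)
5^11 ≡ 22 (mod 23)
5^22 ≡ 1 (mod 23) ✓
So ord_23(5) = 22, hence |⟨5⟩| = 22.
The index is φ(23) / ord(5) = 22 / 22 = 1.

1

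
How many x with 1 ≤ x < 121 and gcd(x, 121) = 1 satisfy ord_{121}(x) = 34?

φ(121) = φ(11^2) = 11·(11−1) = 110 = 2 · 5 · 11.
(Z/121Z)^× is cyclic (|G| = 110); a cyclic group of order m has exactly φ(d) elements of each order d | m, and none otherwise.
34 does not divide 110, so no element of (Z/121Z)^× has order 34.

0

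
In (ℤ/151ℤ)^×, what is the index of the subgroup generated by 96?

1

ord(96) | φ(151) = 151 − 1 = 150 = 2 · 3 · 5^2.
Divisors of 150: 1, 2, 3, 5, 6, 10, 15, 25, 30, 50, 75, 150.
Compute 96^d (mod 151) for the divisors d until we hit 1:
96^1 ≡ 96 (mod 151)
96^2 ≡ 5 (mod 151)
96^3 ≡ 27 (mod 151)
96^5 ≡ 135 (mod 151)
96^6 ≡ 125 (mod 151)
96^10 ≡ 105 (mod 151)
96^15 ≡ 132 (mod 151)
96^25 ≡ 119 (mod 151)
96^30 ≡ 59 (mod 151)
96^50 ≡ 118 (mod 151)
96^75 ≡ 150 (mod 151)
96^150 ≡ 1 (mod 151) ✓
Thus |⟨96⟩| = ord(96) = 150.
[(Z/151Z)^× : ⟨96⟩] = 150/150 = 1.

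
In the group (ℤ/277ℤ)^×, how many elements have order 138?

φ(277) = 277 − 1 = 276 = 2^2 · 3 · 23.
Since (Z/277Z)^× is cyclic of order 276, the number of elements of order d is φ(d) when d | 276 and 0 otherwise.
138 = 2 · 3 · 23 divides 276, and φ(138) = 44.

44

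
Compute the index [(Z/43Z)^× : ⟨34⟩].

1

By Lagrange's theorem, ord_43(34) divides φ(43) = 43 − 1 = 42 = 2 · 3 · 7.
Divisors of 42: 1, 2, 3, 6, 7, 14, 21, 42.
Test each divisor d:
34^1 ≡ 34 (mod 43)
34^2 ≡ 38 (mod 43)
34^3 ≡ 2 (mod 43)
34^6 ≡ 4 (mod 43)
34^7 ≡ 7 (mod 43)
34^14 ≡ 6 (mod 43)
34^21 ≡ 42 (mod 43)
34^42 ≡ 1 (mod 43) ✓
So ord_43(34) = 42, hence |⟨34⟩| = 42.
Index = |(Z/43Z)^×| / |⟨34⟩| = 42 / 42 = 1.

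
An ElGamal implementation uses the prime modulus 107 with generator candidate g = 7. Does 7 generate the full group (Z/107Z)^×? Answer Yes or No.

Yes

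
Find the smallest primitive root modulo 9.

2

φ(9) = φ(3^2) = 3·(3−1) = 6 = 2 · 3.
g is a primitive root iff g^(6/q) ≢ 1 (mod 9) for each prime q ∈ {2, 3}.
g = 2: 2^3 ≡ 8; 2^2 ≡ 4 — none is 1, so 2 is a primitive root.
Hence the least primitive root of 9 is 2.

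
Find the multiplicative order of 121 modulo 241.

24

By Lagrange's theorem, ord_241(121) divides φ(241) = 241 − 1 = 240 = 2^4 · 3 · 5.
Divisors of 240: 1, 2, 3, 4, 5, 6, 8, 10, 12, 15, 16, 20, 24, 30, 40, 48, 60, 80, 120, 240.
Evaluate successive powers at the divisors of 240:
121^1 ≡ 121
121^2 ≡ 181
121^3 ≡ 211
121^4 ≡ 226
121^5 ≡ 113
121^6 ≡ 177
121^8 ≡ 225
121^10 ≡ 237
121^12 ≡ 240
121^15 ≡ 30
121^16 ≡ 15
121^20 ≡ 16
121^24 ≡ 1
So ord_241(121) = 24.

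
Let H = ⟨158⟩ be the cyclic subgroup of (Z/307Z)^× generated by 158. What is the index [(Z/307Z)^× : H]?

The order of 158 must divide φ(307) = 307 − 1 = 306 = 2 · 3^2 · 17.
Divisors of 306: 1, 2, 3, 6, 9, 17, 18, 34, 51, 102, 153, 306.
Compute 158^d (mod 307) for the divisors d until we hit 1:
158^1 ≡ 158
158^2 ≡ 97
158^3 ≡ 283
158^6 ≡ 269
158^9 ≡ 298
158^17 ≡ 18
158^18 ≡ 81
158^34 ≡ 17
158^51 ≡ 306
158^102 ≡ 1
So ord_307(158) = 102, hence |⟨158⟩| = 102.
Index = |(Z/307Z)^×| / |⟨158⟩| = 306 / 102 = 3.

3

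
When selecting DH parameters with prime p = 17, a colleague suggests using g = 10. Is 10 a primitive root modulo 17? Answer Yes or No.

Yes

φ(17) = 17 − 1 = 16 = 2^4.
It suffices to check that the order of 10 is not a proper divisor of 16: compute 10^(16/q) for q ∈ {2}.
10^8 ≡ 16 (mod 17)  [q = 2: ≢ 1 ✓]
All checks pass, so 10 has order 16 and is a primitive root modulo 17.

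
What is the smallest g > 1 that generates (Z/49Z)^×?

3

φ(49) = φ(7^2) = 7·(7−1) = 42 = 2 · 3 · 7.
g is a primitive root iff g^(42/q) ≢ 1 (mod 49) for each prime q ∈ {2, 3, 7}.
g = 2: 2^21 ≡ 1 — hits 1, so not a primitive root.
g = 3: 3^21 ≡ 48; 3^14 ≡ 30; 3^6 ≡ 43 — none is 1, so 3 is a primitive root.
The smallest primitive root modulo 49 is 3.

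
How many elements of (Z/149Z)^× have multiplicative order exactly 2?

1

φ(149) = 149 − 1 = 148 = 2^2 · 37.
(Z/149Z)^× is cyclic (|G| = 148); a cyclic group of order m has exactly φ(d) elements of each order d | m, and none otherwise.
2 | 148, and φ(2) = 2 − 1 = 1.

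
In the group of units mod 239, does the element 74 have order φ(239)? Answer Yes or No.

φ(239) = 239 − 1 = 238 = 2 · 7 · 17.
It suffices to check that the order of 74 is not a proper divisor of 238: compute 74^(238/q) for q ∈ {2, 7, 17}.
74^119 ≡ 238 (mod 239)  [q = 2: ≢ 1 ✓]
74^34 ≡ 10 (mod 239)  [q = 7: ≢ 1 ✓]
74^14 ≡ 163 (mod 239)  [q = 17: ≢ 1 ✓]
Every test exponent gives a nontrivial residue, hence 74 generates the full group.

Yes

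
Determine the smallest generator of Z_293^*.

φ(293) = 293 − 1 = 292 = 2^2 · 73.
g is a primitive root iff g^(292/q) ≢ 1 (mod 293) for each prime q ∈ {2, 73}.
g = 2: 2^146 ≡ 292; 2^4 ≡ 16 — none is 1, so 2 is a primitive root.
So 2 is the smallest generator of (Z/293Z)^×.

2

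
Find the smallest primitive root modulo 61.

φ(61) = 61 − 1 = 60 = 2^2 · 3 · 5.
Test candidates g = 2, 3, … against the prime factors q ∈ {2, 3, 5} of φ(61): g is a generator iff g^(60/q) ≢ 1 for every such q.
g = 2: 2^30 ≡ 60; 2^20 ≡ 47; 2^12 ≡ 9 — none is 1, so 2 is a primitive root.
So 2 is the smallest generator of (Z/61Z)^×.

2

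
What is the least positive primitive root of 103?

5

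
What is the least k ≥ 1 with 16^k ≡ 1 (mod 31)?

ord(16) | φ(31) = 31 − 1 = 30 = 2 · 3 · 5.
Divisors of 30: 1, 2, 3, 5, 6, 10, 15, 30.
Check 16^d mod 31 for each divisor in increasing order:
16^1 ≡ 16
16^2 ≡ 8
16^3 ≡ 4
16^5 ≡ 1
Hence ord(16) = 5.

5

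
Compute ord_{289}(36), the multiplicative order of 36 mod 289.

136

By Lagrange's theorem, ord_289(36) divides φ(289) = φ(17^2) = 17·(17−1) = 272 = 2^4 · 17.
Divisors of 272: 1, 2, 4, 8, 16, 17, 34, 68, 136, 272.
Test each divisor d:
36^1 ≡ 36
36^2 ≡ 140
36^4 ≡ 237
36^8 ≡ 103
36^16 ≡ 205
36^17 ≡ 155
36^34 ≡ 38
36^68 ≡ 288
36^136 ≡ 1
Hence ord(36) = 136.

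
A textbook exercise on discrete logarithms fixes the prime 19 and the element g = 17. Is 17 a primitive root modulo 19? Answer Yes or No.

φ(19) = 19 − 1 = 18 = 2 · 3^2.
It suffices to check that the order of 17 is not a proper divisor of 18: compute 17^(18/q) for q ∈ {2, 3}.
17^9 ≡ 1 (mod 19)  [q = 2: ≡ 1 ✗]
17^6 ≡ 7 (mod 19)  [q = 3: ≢ 1 ✓]
Since 17^9 ≡ 1, the order of 17 divides 9 < 18, so 17 is not a primitive root.

No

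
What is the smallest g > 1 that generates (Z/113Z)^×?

3

φ(113) = 113 − 1 = 112 = 2^4 · 7.
g is a primitive root iff g^(112/q) ≢ 1 (mod 113) for each prime q ∈ {2, 7}.
g = 2: 2^56 ≡ 1 — hits 1, so not a primitive root.
g = 3: 3^56 ≡ 112; 3^16 ≡ 49 — none is 1, so 3 is a primitive root.
Hence the least primitive root of 113 is 3.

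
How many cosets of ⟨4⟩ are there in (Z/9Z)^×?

Since 4 ∈ (Z/9Z)^×, its order divides φ(9) = φ(3^2) = 3·(3−1) = 6 = 2 · 3.
Divisors of 6: 1, 2, 3, 6.
Check 4^d mod 9 for each divisor in increasing order:
4^1 ≡ 4 (mod 9)
4^2 ≡ 7 (mod 9)
4^3 ≡ 1 (mod 9) ✓
So ord_9(4) = 3, hence |⟨4⟩| = 3.
[(Z/9Z)^× : ⟨4⟩] = 6/3 = 2.

2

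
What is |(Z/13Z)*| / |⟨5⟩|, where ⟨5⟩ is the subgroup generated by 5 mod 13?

The order of 5 must divide φ(13) = 13 − 1 = 12 = 2^2 · 3.
Divisors of 12: 1, 2, 3, 4, 6, 12.
Test each divisor d:
5^1 ≡ 5
5^2 ≡ 12
5^3 ≡ 8
5^4 ≡ 1
The order of 5 is 4, so the subgroup it generates has 4 elements.
Index = |(Z/13Z)^×| / |⟨5⟩| = 12 / 4 = 3.

3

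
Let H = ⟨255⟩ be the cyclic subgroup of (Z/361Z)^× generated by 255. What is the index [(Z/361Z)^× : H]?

3

The order of 255 must divide φ(361) = φ(19^2) = 19·(19−1) = 342 = 2 · 3^2 · 19.
Divisors of 342: 1, 2, 3, 6, 9, 18, 19, 38, 57, 114, 171, 342.
Test each divisor d:
255^1 ≡ 255
255^2 ≡ 45
255^3 ≡ 284
255^6 ≡ 153
255^9 ≡ 132
255^18 ≡ 96
255^19 ≡ 293
255^38 ≡ 292
255^57 ≡ 360
255^114 ≡ 1
Thus |⟨255⟩| = ord(255) = 114.
Index = |(Z/361Z)^×| / |⟨255⟩| = 342 / 114 = 3.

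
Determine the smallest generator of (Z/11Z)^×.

φ(11) = 11 − 1 = 10 = 2 · 5.
g is a primitive root iff g^(10/q) ≢ 1 (mod 11) for each prime q ∈ {2, 5}.
g = 2: 2^5 ≡ 10; 2^2 ≡ 4 — none is 1, so 2 is a primitive root.
Hence the least primitive root of 11 is 2.

2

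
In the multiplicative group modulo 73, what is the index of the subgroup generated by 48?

The order of 48 must divide φ(73) = 73 − 1 = 72 = 2^3 · 3^2.
Divisors of 72: 1, 2, 3, 4, 6, 8, 9, 12, 18, 24, 36, 72.
Check 48^d mod 73 for each divisor in increasing order:
48^1 ≡ 48
48^2 ≡ 41
48^3 ≡ 70
48^4 ≡ 2
48^6 ≡ 9
48^8 ≡ 4
48^9 ≡ 46
48^12 ≡ 8
48^18 ≡ 72
48^24 ≡ 64
48^36 ≡ 1
The order of 48 is 36, so the subgroup it generates has 36 elements.
The index is φ(73) / ord(48) = 72 / 36 = 2.

2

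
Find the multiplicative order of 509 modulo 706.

The order of 509 must divide φ(706) = φ(2)·φ(353) = 1·352 = 352 = 2^5 · 11.
Divisors of 352: 1, 2, 4, 8, 11, 16, 22, 32, 44, 88, 176, 352.
Evaluate successive powers at the divisors of 352:
509^1 ≡ 509 (mod 706)
509^2 ≡ 685 (mod 706)
509^4 ≡ 441 (mod 706)
509^8 ≡ 331 (mod 706)
509^11 ≡ 413 (mod 706)
509^16 ≡ 131 (mod 706)
509^22 ≡ 423 (mod 706)
509^32 ≡ 217 (mod 706)
509^44 ≡ 311 (mod 706)
509^88 ≡ 705 (mod 706)
509^176 ≡ 1 (mod 706) ✓
The smallest such exponent is 176, so the order of 509 is 176.

176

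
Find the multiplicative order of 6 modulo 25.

5

Since 6 ∈ (Z/25Z)^×, its order divides φ(25) = φ(5^2) = 5·(5−1) = 20 = 2^2 · 5.
Divisors of 20: 1, 2, 4, 5, 10, 20.
Test each divisor d:
6^1 ≡ 6
6^2 ≡ 11
6^4 ≡ 21
6^5 ≡ 1
So ord_25(6) = 5.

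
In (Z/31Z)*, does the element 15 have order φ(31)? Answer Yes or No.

No

φ(31) = 31 − 1 = 30 = 2 · 3 · 5.
It suffices to check that the order of 15 is not a proper divisor of 30: compute 15^(30/q) for q ∈ {2, 3, 5}.
15^15 ≡ 30 (mod 31)  [q = 2: ≢ 1 ✓]
15^10 ≡ 1 (mod 31)  [q = 3: ≡ 1 ✗]
15^6 ≡ 16 (mod 31)  [q = 5: ≢ 1 ✓]
15^10 ≡ 1 shows ord(15) | 10, strictly less than φ(31); not a primitive root.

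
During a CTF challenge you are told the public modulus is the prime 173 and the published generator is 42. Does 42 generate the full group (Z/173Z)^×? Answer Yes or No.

φ(173) = 173 − 1 = 172 = 2^2 · 43.
42 is a primitive root mod 173 iff 42^(φ(173)/q) ≢ 1 for every prime q | φ(173), i.e. q ∈ {2, 43}.
42^86 ≡ 172 (mod 173)  [q = 2: ≢ 1 ✓]
42^4 ≡ 118 (mod 173)  [q = 43: ≢ 1 ✓]
None equal 1, so ord_173(42) = 172: 42 is a primitive root.

Yes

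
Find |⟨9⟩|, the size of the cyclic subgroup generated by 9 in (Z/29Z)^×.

ord(9) | φ(29) = 29 − 1 = 28 = 2^2 · 7.
Divisors of 28: 1, 2, 4, 7, 14, 28.
Test each divisor d:
9^1 ≡ 9
9^2 ≡ 23
9^4 ≡ 7
9^7 ≡ 28
9^14 ≡ 1
Therefore the multiplicative order of 9 modulo 29 is 14.

14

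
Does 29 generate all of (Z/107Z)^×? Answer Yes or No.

φ(107) = 107 − 1 = 106 = 2 · 53.
29 is a primitive root mod 107 iff 29^(φ(107)/q) ≢ 1 for every prime q | φ(107), i.e. q ∈ {2, 53}.
29^53 ≡ 1 (mod 107)  [q = 2: ≡ 1 ✗]
29^2 ≡ 92 (mod 107)  [q = 53: ≢ 1 ✓]
29^53 ≡ 1 shows ord(29) | 53, strictly less than φ(107); not a primitive root.

No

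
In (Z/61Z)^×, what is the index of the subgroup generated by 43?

Since 43 ∈ (Z/61Z)^×, its order divides φ(61) = 61 − 1 = 60 = 2^2 · 3 · 5.
Divisors of 60: 1, 2, 3, 4, 5, 6, 10, 12, 15, 20, 30, 60.
Test each divisor d:
43^1 ≡ 43
43^2 ≡ 19
43^3 ≡ 24
43^4 ≡ 56
43^5 ≡ 29
43^6 ≡ 27
43^10 ≡ 48
43^12 ≡ 58
43^15 ≡ 50
43^20 ≡ 47
43^30 ≡ 60
43^60 ≡ 1
Thus |⟨43⟩| = ord(43) = 60.
Index = |(Z/61Z)^×| / |⟨43⟩| = 60 / 60 = 1.

1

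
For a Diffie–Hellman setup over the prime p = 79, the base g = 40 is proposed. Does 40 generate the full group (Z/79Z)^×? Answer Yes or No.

No

φ(79) = 79 − 1 = 78 = 2 · 3 · 13.
Test 40^(78/q) mod 79 for each prime factor q of 78:
40^39 ≡ 1 (mod 79)  [q = 2: ≡ 1 ✗]
40^26 ≡ 55 (mod 79)  [q = 3: ≢ 1 ✓]
40^6 ≡ 21 (mod 79)  [q = 13: ≢ 1 ✓]
Since 40^39 ≡ 1, the order of 40 divides 39 < 78, so 40 is not a primitive root.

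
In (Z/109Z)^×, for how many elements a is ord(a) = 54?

φ(109) = 109 − 1 = 108 = 2^2 · 3^3.
Since (Z/109Z)^× is cyclic of order 108, the number of elements of order d is φ(d) when d | 108 and 0 otherwise.
54 = 2 · 3^3 divides 108, and φ(54) = 18.

18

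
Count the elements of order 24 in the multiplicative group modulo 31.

0

φ(31) = 31 − 1 = 30 = 2 · 3 · 5.
(Z/31Z)^× is cyclic (|G| = 30); a cyclic group of order m has exactly φ(d) elements of each order d | m, and none otherwise.
24 does not divide 30, so no element of (Z/31Z)^× has order 24.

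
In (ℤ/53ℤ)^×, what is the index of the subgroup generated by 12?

ord(12) | φ(53) = 53 − 1 = 52 = 2^2 · 13.
Divisors of 52: 1, 2, 4, 13, 26, 52.
Evaluate successive powers at the divisors of 52:
12^1 ≡ 12
12^2 ≡ 38
12^4 ≡ 13
12^13 ≡ 23
12^26 ≡ 52
12^52 ≡ 1
The order of 12 is 52, so the subgroup it generates has 52 elements.
[(Z/53Z)^× : ⟨12⟩] = 52/52 = 1.

1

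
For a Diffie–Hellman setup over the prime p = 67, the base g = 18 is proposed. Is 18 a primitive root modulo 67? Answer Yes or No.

φ(67) = 67 − 1 = 66 = 2 · 3 · 11.
An element g generates (Z/67Z)^× iff g^(66/q) ≢ 1 (mod 67) for each prime q ∈ {2, 3, 11}.
18^33 ≡ 66 (mod 67)  [q = 2: ≢ 1 ✓]
18^22 ≡ 37 (mod 67)  [q = 3: ≢ 1 ✓]
18^6 ≡ 9 (mod 67)  [q = 11: ≢ 1 ✓]
None equal 1, so ord_67(18) = 66: 18 is a primitive root.

Yes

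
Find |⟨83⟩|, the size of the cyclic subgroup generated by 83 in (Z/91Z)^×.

4

By Lagrange's theorem, ord_91(83) divides φ(91) = φ(7·13) = (7−1)·(13−1) = 6·12 = 72 = 2^3 · 3^2.
Divisors of 72: 1, 2, 3, 4, 6, 8, 9, 12, 18, 24, 36, 72.
Test each divisor d:
83^1 ≡ 83 (mod 91)
83^2 ≡ 64 (mod 91)
83^3 ≡ 34 (mod 91)
83^4 ≡ 1 (mod 91) ✓
Therefore the multiplicative order of 83 modulo 91 is 4.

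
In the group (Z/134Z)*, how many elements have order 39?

0

φ(134) = φ(2)·φ(67) = 1·66 = 66 = 2 · 3 · 11.
Since (Z/134Z)^× is cyclic of order 66, the number of elements of order d is φ(d) when d | 66 and 0 otherwise.
39 does not divide 66, so no element of (Z/134Z)^× has order 39.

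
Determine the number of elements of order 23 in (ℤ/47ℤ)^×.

φ(47) = 47 − 1 = 46 = 2 · 23.
In a cyclic group of order 46, there are φ(d) elements of order d for each divisor d of 46, and zero for non-divisors.
23 | 46, and φ(23) = 23 − 1 = 22.

22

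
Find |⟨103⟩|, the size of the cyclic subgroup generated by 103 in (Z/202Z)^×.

100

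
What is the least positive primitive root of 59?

φ(59) = 59 − 1 = 58 = 2 · 29.
Test candidates g = 2, 3, … against the prime factors q ∈ {2, 29} of φ(59): g is a generator iff g^(58/q) ≢ 1 for every such q.
g = 2: 2^29 ≡ 58; 2^2 ≡ 4 — none is 1, so 2 is a primitive root.
So 2 is the smallest generator of (Z/59Z)^×.

2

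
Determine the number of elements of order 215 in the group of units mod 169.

0

φ(169) = φ(13^2) = 13·(13−1) = 156 = 2^2 · 3 · 13.
In a cyclic group of order 156, there are φ(d) elements of order d for each divisor d of 156, and zero for non-divisors.
215 does not divide 156, so no element of (Z/169Z)^× has order 215.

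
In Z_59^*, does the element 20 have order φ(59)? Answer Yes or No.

No

φ(59) = 59 − 1 = 58 = 2 · 29.
20 is a primitive root mod 59 iff 20^(φ(59)/q) ≢ 1 for every prime q | φ(59), i.e. q ∈ {2, 29}.
20^29 ≡ 1 (mod 59)  [q = 2: ≡ 1 ✗]
20^2 ≡ 46 (mod 59)  [q = 29: ≢ 1 ✓]
20^29 ≡ 1 shows ord(20) | 29, strictly less than φ(59); not a primitive root.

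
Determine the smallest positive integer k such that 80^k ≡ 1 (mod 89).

By Lagrange's theorem, ord_89(80) divides φ(89) = 89 − 1 = 88 = 2^3 · 11.
Divisors of 88: 1, 2, 4, 8, 11, 22, 44, 88.
Evaluate successive powers at the divisors of 88:
80^1 ≡ 80 (mod 89)
80^2 ≡ 81 (mod 89)
80^4 ≡ 64 (mod 89)
80^8 ≡ 2 (mod 89)
80^11 ≡ 55 (mod 89)
80^22 ≡ 88 (mod 89)
80^44 ≡ 1 (mod 89) ✓
So ord_89(80) = 44.

44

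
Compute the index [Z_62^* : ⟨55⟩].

ord(55) | φ(62) = φ(2)·φ(31) = 1·30 = 30 = 2 · 3 · 5.
Divisors of 30: 1, 2, 3, 5, 6, 10, 15, 30.
Compute 55^d (mod 62) for the divisors d until we hit 1:
55^1 ≡ 55
55^2 ≡ 49
55^3 ≡ 29
55^5 ≡ 57
55^6 ≡ 35
55^10 ≡ 25
55^15 ≡ 61
55^30 ≡ 1
Thus |⟨55⟩| = ord(55) = 30.
[(Z/62Z)^× : ⟨55⟩] = 30/30 = 1.

1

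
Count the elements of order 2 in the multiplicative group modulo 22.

φ(22) = φ(2)·φ(11) = 1·10 = 10 = 2 · 5.
In a cyclic group of order 10, there are φ(d) elements of order d for each divisor d of 10, and zero for non-divisors.
2 | 10, and φ(2) = 2 − 1 = 1.

1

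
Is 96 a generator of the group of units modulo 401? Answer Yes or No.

Yes

φ(401) = 401 − 1 = 400 = 2^4 · 5^2.
96 is a primitive root mod 401 iff 96^(φ(401)/q) ≢ 1 for every prime q | φ(401), i.e. q ∈ {2, 5}.
96^200 ≡ 400 (mod 401)  [q = 2: ≢ 1 ✓]
96^80 ≡ 72 (mod 401)  [q = 5: ≢ 1 ✓]
None equal 1, so ord_401(96) = 400: 96 is a primitive root.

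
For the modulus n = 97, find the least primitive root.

φ(97) = 97 − 1 = 96 = 2^5 · 3.
g is a primitive root iff g^(96/q) ≢ 1 (mod 97) for each prime q ∈ {2, 3}.
g = 2: 2^48 ≡ 1 — hits 1, so not a primitive root.
g = 3: 3^48 ≡ 1 — hits 1, so not a primitive root.
g = 4: 4^48 ≡ 1 — hits 1, so not a primitive root.
g = 5: 5^48 ≡ 96; 5^32 ≡ 35 — none is 1, so 5 is a primitive root.
Hence the least primitive root of 97 is 5.

5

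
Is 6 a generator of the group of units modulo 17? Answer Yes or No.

Yes

φ(17) = 17 − 1 = 16 = 2^4.
6 is a primitive root mod 17 iff 6^(φ(17)/q) ≢ 1 for every prime q | φ(17), i.e. q ∈ {2}.
6^8 ≡ 16 (mod 17)  [q = 2: ≢ 1 ✓]
Every test exponent gives a nontrivial residue, hence 6 generates the full group.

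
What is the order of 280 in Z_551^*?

252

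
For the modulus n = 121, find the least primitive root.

φ(121) = φ(11^2) = 11·(11−1) = 110 = 2 · 5 · 11.
Test candidates g = 2, 3, … against the prime factors q ∈ {2, 5, 11} of φ(121): g is a generator iff g^(110/q) ≢ 1 for every such q.
g = 2: 2^55 ≡ 120; 2^22 ≡ 81; 2^10 ≡ 56 — none is 1, so 2 is a primitive root.
Hence the least primitive root of 121 is 2.

2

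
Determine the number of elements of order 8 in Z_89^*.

φ(89) = 89 − 1 = 88 = 2^3 · 11.
(Z/89Z)^× is cyclic (|G| = 88); a cyclic group of order m has exactly φ(d) elements of each order d | m, and none otherwise.
8 = 2^3 divides 88, and φ(8) = 4.

4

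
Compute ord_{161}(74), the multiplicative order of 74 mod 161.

66

ord(74) | φ(161) = φ(7·23) = (7−1)·(23−1) = 6·22 = 132 = 2^2 · 3 · 11.
Divisors of 132: 1, 2, 3, 4, 6, 11, 12, 22, 33, 44, 66, 132.
Test each divisor d:
74^1 ≡ 74 (mod 161)
74^2 ≡ 2 (mod 161)
74^3 ≡ 148 (mod 161)
74^4 ≡ 4 (mod 161)
74^6 ≡ 8 (mod 161)
74^11 ≡ 114 (mod 161)
74^12 ≡ 64 (mod 161)
74^22 ≡ 116 (mod 161)
74^33 ≡ 22 (mod 161)
74^44 ≡ 93 (mod 161)
74^66 ≡ 1 (mod 161) ✓
The smallest such exponent is 66, so the order of 74 is 66.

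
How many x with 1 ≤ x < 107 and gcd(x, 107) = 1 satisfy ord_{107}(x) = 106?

52

φ(107) = 107 − 1 = 106 = 2 · 53.
In a cyclic group of order 106, there are φ(d) elements of order d for each divisor d of 106, and zero for non-divisors.
106 = 2 · 53 divides 106, and φ(106) = 52.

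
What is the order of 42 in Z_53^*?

13

The order of 42 must divide φ(53) = 53 − 1 = 52 = 2^2 · 13.
Divisors of 52: 1, 2, 4, 13, 26, 52.
Test each divisor d:
42^1 ≡ 42
42^2 ≡ 15
42^4 ≡ 13
42^13 ≡ 1
Therefore the multiplicative order of 42 modulo 53 is 13.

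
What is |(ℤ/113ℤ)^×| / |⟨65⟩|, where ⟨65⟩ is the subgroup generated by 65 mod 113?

7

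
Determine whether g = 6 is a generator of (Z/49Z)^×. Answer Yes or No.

No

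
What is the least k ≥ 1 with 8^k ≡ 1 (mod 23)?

By Lagrange's theorem, ord_23(8) divides φ(23) = 23 − 1 = 22 = 2 · 11.
Divisors of 22: 1, 2, 11, 22.
Test each divisor d:
8^1 ≡ 8 (mod 23)
8^2 ≡ 18 (mod 23)
8^11 ≡ 1 (mod 23) ✓
The smallest such exponent is 11, so the order of 8 is 11.

11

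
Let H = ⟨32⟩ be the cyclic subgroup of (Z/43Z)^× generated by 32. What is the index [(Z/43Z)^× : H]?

3

The order of 32 must divide φ(43) = 43 − 1 = 42 = 2 · 3 · 7.
Divisors of 42: 1, 2, 3, 6, 7, 14, 21, 42.
Compute 32^d (mod 43) for the divisors d until we hit 1:
32^1 ≡ 32 (mod 43)
32^2 ≡ 35 (mod 43)
32^3 ≡ 2 (mod 43)
32^6 ≡ 4 (mod 43)
32^7 ≡ 42 (mod 43)
32^14 ≡ 1 (mod 43) ✓
The order of 32 is 14, so the subgroup it generates has 14 elements.
Index = |(Z/43Z)^×| / |⟨32⟩| = 42 / 14 = 3.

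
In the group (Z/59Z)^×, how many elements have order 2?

φ(59) = 59 − 1 = 58 = 2 · 29.
In a cyclic group of order 58, there are φ(d) elements of order d for each divisor d of 58, and zero for non-divisors.
2 | 58, and φ(2) = 2 − 1 = 1.

1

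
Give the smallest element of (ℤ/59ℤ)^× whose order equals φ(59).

φ(59) = 59 − 1 = 58 = 2 · 29.
g is a primitive root iff g^(58/q) ≢ 1 (mod 59) for each prime q ∈ {2, 29}.
g = 2: 2^29 ≡ 58; 2^2 ≡ 4 — none is 1, so 2 is a primitive root.
The smallest primitive root modulo 59 is 2.

2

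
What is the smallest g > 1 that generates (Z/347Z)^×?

φ(347) = 347 − 1 = 346 = 2 · 173.
g is a primitive root iff g^(346/q) ≢ 1 (mod 347) for each prime q ∈ {2, 173}.
g = 2: 2^173 ≡ 346; 2^2 ≡ 4 — none is 1, so 2 is a primitive root.
The smallest primitive root modulo 347 is 2.

2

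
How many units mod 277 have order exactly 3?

φ(277) = 277 − 1 = 276 = 2^2 · 3 · 23.
(Z/277Z)^× is cyclic (|G| = 276); a cyclic group of order m has exactly φ(d) elements of each order d | m, and none otherwise.
3 | 276, and φ(3) = 3 − 1 = 2.

2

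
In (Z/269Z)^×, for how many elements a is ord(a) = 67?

66

φ(269) = 269 − 1 = 268 = 2^2 · 67.
In a cyclic group of order 268, there are φ(d) elements of order d for each divisor d of 268, and zero for non-divisors.
67 | 268, and φ(67) = 67 − 1 = 66.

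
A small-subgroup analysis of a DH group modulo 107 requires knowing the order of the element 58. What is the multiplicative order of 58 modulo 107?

ord(58) | φ(107) = 107 − 1 = 106 = 2 · 53.
Divisors of 106: 1, 2, 53, 106.
Evaluate successive powers at the divisors of 106:
58^1 ≡ 58 (mod 107)
58^2 ≡ 47 (mod 107)
58^53 ≡ 106 (mod 107)
58^106 ≡ 1 (mod 107) ✓
The smallest such exponent is 106, so the order of 58 is 106.

106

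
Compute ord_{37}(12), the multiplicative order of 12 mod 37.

9

Since 12 ∈ (Z/37Z)^×, its order divides φ(37) = 37 − 1 = 36 = 2^2 · 3^2.
Divisors of 36: 1, 2, 3, 4, 6, 9, 12, 18, 36.
Test each divisor d:
12^1 ≡ 12 (mod 37)
12^2 ≡ 33 (mod 37)
12^3 ≡ 26 (mod 37)
12^4 ≡ 16 (mod 37)
12^6 ≡ 10 (mod 37)
12^9 ≡ 1 (mod 37) ✓
Hence ord(12) = 9.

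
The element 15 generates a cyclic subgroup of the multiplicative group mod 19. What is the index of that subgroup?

1

The order of 15 must divide φ(19) = 19 − 1 = 18 = 2 · 3^2.
Divisors of 18: 1, 2, 3, 6, 9, 18.
Check 15^d mod 19 for each divisor in increasing order:
15^1 ≡ 15 (mod 19)
15^2 ≡ 16 (mod 19)
15^3 ≡ 12 (mod 19)
15^6 ≡ 11 (mod 19)
15^9 ≡ 18 (mod 19)
15^18 ≡ 1 (mod 19) ✓
So ord_19(15) = 18, hence |⟨15⟩| = 18.
The index is φ(19) / ord(15) = 18 / 18 = 1.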